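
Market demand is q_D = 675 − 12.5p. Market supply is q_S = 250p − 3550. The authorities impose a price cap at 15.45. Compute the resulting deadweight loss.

In inverse form: demand p = 54 − 0.08q, supply p = 14.2 + 0.004q.
Competitive equilibrium: 54 − 0.08q = 14.2 + 0.004q → q* = 473.8095, p* = 16.0952.
At the ceiling p = 15.45, quantity supplied = (15.45 − 14.2)/0.004 = 312.5.
Willingness to pay at q' = 312.5: 54 − 0.08·312.5 = 29.
Δq = 473.8095 − 312.5 = 161.3095; wedge = 29 − 15.45 = 13.55.
The triangle = ½ × 161.3095 × 13.55 = 1092.87.

1092.87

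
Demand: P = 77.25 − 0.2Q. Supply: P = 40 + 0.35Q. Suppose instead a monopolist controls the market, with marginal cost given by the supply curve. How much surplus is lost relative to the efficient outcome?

89.70

Competitive equilibrium: 77.25 − 0.2Q = 40 + 0.35Q → Q* = 67.7273, P* = 63.7045.
Marginal revenue: MR = 77.25 − 0.4Q. Set MR = MC: 77.25 − 0.4Q = 40 + 0.35Q → Q_m = 49.6667.
Price P_m = 77.25 − 0.2·49.6667 = 67.3167; MC(Q_m) = 40 + 0.35·49.6667 = 57.3833.
Competitive Q* = 67.7273, so ΔQ = 18.0606; wedge = 67.3167 − 57.3833 = 9.9334.
The triangle = ½ × 18.0606 × 9.9334 = 89.70.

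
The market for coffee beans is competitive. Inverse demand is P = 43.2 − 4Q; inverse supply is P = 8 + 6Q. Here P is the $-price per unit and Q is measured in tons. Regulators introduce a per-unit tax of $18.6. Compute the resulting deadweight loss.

$17.298

Competitive equilibrium: 43.2 − 4Q = 8 + 6Q → Q* = 3.52, P* = 29.12.
With the tax, the buyer price exceeds the seller price by 18.6: (43.2 − 4Q) − (8 + 6Q) = 18.6 → Q' = 1.66.
ΔQ = 3.52 − 1.66 = 1.86; the wedge equals the tax, 18.6.
DWL = ½ × 1.86 × 18.6 = $17.298.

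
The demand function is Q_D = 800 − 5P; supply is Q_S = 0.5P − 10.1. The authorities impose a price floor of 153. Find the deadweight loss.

896.33

In inverse form: demand P = 160 − 0.2Q, supply P = 20.2 + 2Q.
Competitive equilibrium: 160 − 0.2Q = 20.2 + 2Q → Q* = 63.5455, P* = 147.2909.
At the floor P = 153, quantity demanded = (160 − 153)/0.2 = 35.
Sellers' marginal cost at Q' = 35: 20.2 + 2·35 = 90.2.
ΔQ = 63.5455 − 35 = 28.5455; wedge = 153 − 90.2 = 62.8.
Deadweight loss = ½ × 28.5455 × 62.8 = 896.33.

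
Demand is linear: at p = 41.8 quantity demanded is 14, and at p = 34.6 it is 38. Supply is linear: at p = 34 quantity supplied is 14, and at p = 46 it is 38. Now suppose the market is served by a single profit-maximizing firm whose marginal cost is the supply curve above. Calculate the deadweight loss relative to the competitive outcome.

16.78

Demand slope = (34.6 − 41.8)/(38 − 14) = −0.3, so p = 46 − 0.3q.
Supply slope = (46 − 34)/(38 − 14) = 0.5, so p = 27 + 0.5q.
Competitive equilibrium: 46 − 0.3q = 27 + 0.5q → q* = 23.75, p* = 38.875.
Marginal revenue: MR = 46 − 0.6q. Set MR = MC: 46 − 0.6q = 27 + 0.5q → q_m = 17.2727.
Price p_m = 46 − 0.3·17.2727 = 40.8182; MC(q_m) = 27 + 0.5·17.2727 = 35.6364.
Competitive q* = 23.75, so Δq = 6.4773; wedge = 40.8182 − 35.6364 = 5.1818.
Deadweight loss = ½ × 6.4773 × 5.1818 = 16.78.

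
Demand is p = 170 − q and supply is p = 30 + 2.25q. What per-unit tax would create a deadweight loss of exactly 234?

39

Competitive equilibrium: 170 − q = 30 + 2.25q → q* = 43.0769, p* = 126.9231.
A tax t gives Δq = t/3.25 and wedge t, so DWL = t²/6.5.
t²/6.5 = 234 → t² = 1521 → t = 39.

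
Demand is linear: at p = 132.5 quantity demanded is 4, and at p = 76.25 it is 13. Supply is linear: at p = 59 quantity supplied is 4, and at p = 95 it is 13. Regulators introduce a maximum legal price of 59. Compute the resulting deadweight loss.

263.52

Demand slope = (76.25 − 132.5)/(13 − 4) = −6.25, so p = 157.5 − 6.25q.
Supply slope = (95 − 59)/(13 − 4) = 4, so p = 43 + 4q.
Competitive equilibrium: 157.5 − 6.25q = 43 + 4q → q* = 11.1707, p* = 87.6829.
At the ceiling p = 59, quantity supplied = (59 − 43)/4 = 4.
Willingness to pay at q' = 4: 157.5 − 6.25·4 = 132.5.
Δq = 11.1707 − 4 = 7.1707; wedge = 132.5 − 59 = 73.5.
Deadweight loss = ½ × 7.1707 × 73.5 = 263.52.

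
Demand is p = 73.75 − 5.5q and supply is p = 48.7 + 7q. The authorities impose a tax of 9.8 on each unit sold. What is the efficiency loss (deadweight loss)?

Competitive equilibrium: 73.75 − 5.5q = 48.7 + 7q → q* = 2.004, p* = 62.728.
With the tax, the buyer price exceeds the seller price by 9.8: (73.75 − 5.5q) − (48.7 + 7q) = 9.8 → q' = 1.22.
Δq = 2.004 − 1.22 = 0.784; the wedge equals the tax, 9.8.
The triangle = ½ × 0.784 × 9.8 = 3.84.

3.84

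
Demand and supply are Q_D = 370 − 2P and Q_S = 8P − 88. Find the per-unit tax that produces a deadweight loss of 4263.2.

73

In inverse form: demand P = 185 − 0.5Q, supply P = 11 + 0.125Q.
Competitive equilibrium: 185 − 0.5Q = 11 + 0.125Q → Q* = 278.4, P* = 45.8.
A tax t gives ΔQ = t/0.625 and wedge t, so DWL = t²/1.25.
t²/1.25 = 4263.2 → t² = 5329 → t = 73.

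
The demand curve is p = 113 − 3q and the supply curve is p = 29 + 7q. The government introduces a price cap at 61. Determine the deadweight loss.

Competitive equilibrium: 113 − 3q = 29 + 7q → q* = 8.4, p* = 87.8.
At the ceiling p = 61, quantity supplied = (61 − 29)/7 = 4.5714.
Willingness to pay at q' = 4.5714: 113 − 3·4.5714 = 99.2858.
Δq = 8.4 − 4.5714 = 3.8286; wedge = 99.2858 − 61 = 38.2858.
DWL = ½ × 3.8286 × 38.2858 = 73.29.

73.29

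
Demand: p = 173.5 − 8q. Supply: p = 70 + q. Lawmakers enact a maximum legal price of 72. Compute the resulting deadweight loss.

406.125

Competitive equilibrium: 173.5 − 8q = 70 + q → q* = 11.5, p* = 81.5.
At the ceiling p = 72, quantity supplied = (72 − 70)/1 = 2.
Willingness to pay at q' = 2: 173.5 − 8·2 = 157.5.
Δq = 11.5 − 2 = 9.5; wedge = 157.5 − 72 = 85.5.
Welfare loss = ½ × 9.5 × 85.5 = 406.125.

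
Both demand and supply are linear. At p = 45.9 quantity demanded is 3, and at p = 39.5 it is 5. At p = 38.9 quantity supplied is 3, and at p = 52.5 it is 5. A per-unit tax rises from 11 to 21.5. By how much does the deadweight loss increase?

Demand slope = (39.5 − 45.9)/(5 − 3) = −3.2, so p = 55.5 − 3.2q.
Supply slope = (52.5 − 38.9)/(5 − 3) = 6.8, so p = 18.5 + 6.8q.
Competitive equilibrium: 55.5 − 3.2q = 18.5 + 6.8q → q* = 3.7, p* = 43.66.
For a per-unit tax t: Δq = t/10, so DWL = ½·t·(t/10) = t²/20.
At t = 11: DWL = 6.05. At t = 21.5: DWL = 23.113.
Increase = 23.113 − 6.05 = 17.06.

17.06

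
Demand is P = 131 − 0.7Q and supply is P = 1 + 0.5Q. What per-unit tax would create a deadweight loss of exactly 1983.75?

69

Competitive equilibrium: 131 − 0.7Q = 1 + 0.5Q → Q* = 108.3333, P* = 55.1667.
A tax t gives ΔQ = t/1.2 and wedge t, so DWL = t²/2.4.
t²/2.4 = 1983.75 → t² = 4761 → t = 69.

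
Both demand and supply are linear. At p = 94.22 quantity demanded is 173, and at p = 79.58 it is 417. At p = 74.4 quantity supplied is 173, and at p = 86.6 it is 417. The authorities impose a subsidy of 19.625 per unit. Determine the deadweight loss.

Demand slope = (79.58 − 94.22)/(417 − 173) = −0.06, so p = 104.6 − 0.06q.
Supply slope = (86.6 − 74.4)/(417 − 173) = 0.05, so p = 65.75 + 0.05q.
Competitive equilibrium: 104.6 − 0.06q = 65.75 + 0.05q → q* = 353.1818, p* = 83.4091.
The subsidy lowers effective supply by 19.625: p = 46.125 + 0.05q.
New quantity: 104.6 − 0.06q = 46.125 + 0.05q → q' = 531.5909.
Overproduction Δq = 531.5909 − 353.1818 = 178.4091; wedge = subsidy = 19.625.
The triangle = ½ × 178.4091 × 19.625 = 1750.64.

1750.64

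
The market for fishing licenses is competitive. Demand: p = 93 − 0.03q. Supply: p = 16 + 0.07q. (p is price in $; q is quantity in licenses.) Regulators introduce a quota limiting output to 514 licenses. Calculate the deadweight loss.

Competitive equilibrium: 93 − 0.03q = 16 + 0.07q → q* = 770, p* = 69.9.
At q = 514: demand price = 93 − 0.03·514 = 77.58; supply price = 16 + 0.07·514 = 51.98.
Δq = 770 − 514 = 256; wedge = 77.58 − 51.98 = 25.6.
Welfare loss = ½ × 256 × 25.6 = $3276.80.

$3276.80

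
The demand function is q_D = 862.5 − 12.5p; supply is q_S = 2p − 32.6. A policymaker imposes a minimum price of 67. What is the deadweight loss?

In inverse form: demand p = 69 − 0.08q, supply p = 16.3 + 0.5q.
Competitive equilibrium: 69 − 0.08q = 16.3 + 0.5q → q* = 90.8621, p* = 61.731.
At the floor p = 67, quantity demanded = (69 − 67)/0.08 = 25.
Sellers' marginal cost at q' = 25: 16.3 + 0.5·25 = 28.8.
Δq = 90.8621 − 25 = 65.8621; wedge = 67 − 28.8 = 38.2.
The triangle = ½ × 65.8621 × 38.2 = 1257.97.

1257.97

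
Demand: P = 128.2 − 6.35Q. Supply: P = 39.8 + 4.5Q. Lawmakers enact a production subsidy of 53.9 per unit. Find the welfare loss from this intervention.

Competitive equilibrium: 128.2 − 6.35Q = 39.8 + 4.5Q → Q* = 8.1475, P* = 76.4636.
The subsidy lowers effective supply by 53.9: P = 4.5Q − 14.1.
New quantity: 128.2 − 6.35Q = 4.5Q − 14.1 → Q' = 13.1152.
Overproduction ΔQ = 13.1152 − 8.1475 = 4.9677; wedge = subsidy = 53.9.
Welfare loss = ½ × 4.9677 × 53.9 = 133.88.

133.88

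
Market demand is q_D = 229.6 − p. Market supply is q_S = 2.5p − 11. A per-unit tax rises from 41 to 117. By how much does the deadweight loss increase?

4288.57

In inverse form: demand p = 229.6 − q, supply p = 4.4 + 0.4q.
Competitive equilibrium: 229.6 − q = 4.4 + 0.4q → q* = 160.8571, p* = 68.7429.
For a per-unit tax t: Δq = t/1.4, so DWL = ½·t·(t/1.4) = t²/2.8.
At t = 41: DWL = 600.357. At t = 117: DWL = 4888.929.
Increase = 4888.929 − 600.357 = 4288.57.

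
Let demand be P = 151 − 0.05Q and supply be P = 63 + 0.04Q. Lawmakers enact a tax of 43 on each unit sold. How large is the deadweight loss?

10272.22

Competitive equilibrium: 151 − 0.05Q = 63 + 0.04Q → Q* = 977.7778, P* = 102.1111.
With the tax, the buyer price exceeds the seller price by 43: (151 − 0.05Q) − (63 + 0.04Q) = 43 → Q' = 500.
ΔQ = 977.7778 − 500 = 477.7778; the wedge equals the tax, 43.
Deadweight loss = ½ × 477.7778 × 43 = 10272.22.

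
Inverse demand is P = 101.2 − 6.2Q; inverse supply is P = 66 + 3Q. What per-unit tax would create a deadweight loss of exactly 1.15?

Competitive equilibrium: 101.2 − 6.2Q = 66 + 3Q → Q* = 3.8261, P* = 77.4783.
A tax t gives ΔQ = t/9.2 and wedge t, so DWL = t²/18.4.
t²/18.4 = 1.15 → t² = 21.16 → t = 4.6.

4.6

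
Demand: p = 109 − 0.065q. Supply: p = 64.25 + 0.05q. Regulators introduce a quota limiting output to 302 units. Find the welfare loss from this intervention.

436.52

Competitive equilibrium: 109 − 0.065q = 64.25 + 0.05q → q* = 389.1304, p* = 83.7065.
At q = 302: demand price = 109 − 0.065·302 = 89.37; supply price = 64.25 + 0.05·302 = 79.35.
Δq = 389.1304 − 302 = 87.1304; wedge = 89.37 − 79.35 = 10.02.
The triangle = ½ × 87.1304 × 10.02 = 436.52.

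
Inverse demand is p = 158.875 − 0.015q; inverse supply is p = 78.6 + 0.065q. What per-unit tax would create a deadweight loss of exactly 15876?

50.4

Competitive equilibrium: 158.875 − 0.015q = 78.6 + 0.065q → q* = 1003.4375, p* = 143.8234.
A tax t gives Δq = t/0.08 and wedge t, so DWL = t²/0.16.
t²/0.16 = 15876 → t² = 2540.16 → t = 50.4.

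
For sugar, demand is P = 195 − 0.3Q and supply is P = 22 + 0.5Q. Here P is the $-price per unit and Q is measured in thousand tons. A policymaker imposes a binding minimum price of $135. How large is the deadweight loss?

Competitive equilibrium: 195 − 0.3Q = 22 + 0.5Q → Q* = 216.25, P* = 130.125.
At the floor P = 135, quantity demanded = (195 − 135)/0.3 = 200.
Sellers' marginal cost at Q' = 200: 22 + 0.5·200 = 122.
ΔQ = 216.25 − 200 = 16.25; wedge = 135 − 122 = 13.
DWL = ½ × 16.25 × 13 = $105.625 thousand.

$105.625 thousand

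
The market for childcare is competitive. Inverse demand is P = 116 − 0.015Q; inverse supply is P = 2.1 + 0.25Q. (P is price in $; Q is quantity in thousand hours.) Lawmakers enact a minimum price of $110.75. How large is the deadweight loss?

Competitive equilibrium: 116 − 0.015Q = 2.1 + 0.25Q → Q* = 429.8113, P* = 109.5528.
At the floor P = 110.75, quantity demanded = (116 − 110.75)/0.015 = 350.
Sellers' marginal cost at Q' = 350: 2.1 + 0.25·350 = 89.6.
ΔQ = 429.8113 − 350 = 79.8113; wedge = 110.75 − 89.6 = 21.15.
Welfare loss = ½ × 79.8113 × 21.15 = $844 thousand.

$844 thousand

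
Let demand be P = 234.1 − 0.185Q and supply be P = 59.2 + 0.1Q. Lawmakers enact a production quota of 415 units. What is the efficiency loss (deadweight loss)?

5625.25

Competitive equilibrium: 234.1 − 0.185Q = 59.2 + 0.1Q → Q* = 613.6842, P* = 120.5684.
At Q = 415: demand price = 234.1 − 0.185·415 = 157.325; supply price = 59.2 + 0.1·415 = 100.7.
ΔQ = 613.6842 − 415 = 198.6842; wedge = 157.325 − 100.7 = 56.625.
Deadweight loss = ½ × 198.6842 × 56.625 = 5625.25.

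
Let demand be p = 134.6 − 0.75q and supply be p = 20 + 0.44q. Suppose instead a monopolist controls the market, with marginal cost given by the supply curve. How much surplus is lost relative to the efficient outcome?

824.73

Competitive equilibrium: 134.6 − 0.75q = 20 + 0.44q → q* = 96.3025, p* = 62.3731.
Marginal revenue: MR = 134.6 − 1.5q. Set MR = MC: 134.6 − 1.5q = 20 + 0.44q → q_m = 59.0722.
Price p_m = 134.6 − 0.75·59.0722 = 90.2959; MC(q_m) = 20 + 0.44·59.0722 = 45.9918.
Competitive q* = 96.3025, so Δq = 37.2303; wedge = 90.2959 − 45.9918 = 44.3041.
Deadweight loss = ½ × 37.2303 × 44.3041 = 824.73.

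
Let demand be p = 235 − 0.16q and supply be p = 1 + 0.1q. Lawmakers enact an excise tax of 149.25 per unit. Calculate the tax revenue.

Competitive equilibrium: 235 − 0.16q = 1 + 0.1q → q* = 900, p* = 91.
With the tax, the buyer price exceeds the seller price by 149.25: (235 − 0.16q) − (1 + 0.1q) = 149.25 → q' = 325.96154.
Tax revenue = 149.25 × 325.96154 = 48649.76.

48649.76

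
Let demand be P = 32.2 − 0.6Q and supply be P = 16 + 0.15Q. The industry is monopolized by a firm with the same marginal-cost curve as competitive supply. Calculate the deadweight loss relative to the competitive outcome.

Competitive equilibrium: 32.2 − 0.6Q = 16 + 0.15Q → Q* = 21.6, P* = 19.24.
Marginal revenue: MR = 32.2 − 1.2Q. Set MR = MC: 32.2 − 1.2Q = 16 + 0.15Q → Q_m = 12.
Price P_m = 32.2 − 0.6·12 = 25; MC(Q_m) = 16 + 0.15·12 = 17.8.
Competitive Q* = 21.6, so ΔQ = 9.6; wedge = 25 − 17.8 = 7.2.
The triangle = ½ × 9.6 × 7.2 = 34.56.

34.56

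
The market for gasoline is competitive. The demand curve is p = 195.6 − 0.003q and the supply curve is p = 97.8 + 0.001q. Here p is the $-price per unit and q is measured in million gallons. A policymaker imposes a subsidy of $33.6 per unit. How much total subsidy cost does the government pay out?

$1103760 million

Competitive equilibrium: 195.6 − 0.003q = 97.8 + 0.001q → q* = 24450, p* = 122.25.
The subsidy lowers effective supply by 33.6: p = 64.2 + 0.001q.
New quantity: 195.6 − 0.003q = 64.2 + 0.001q → q' = 32850.
Total subsidy cost = 33.6 × 32850 = $1103760 million.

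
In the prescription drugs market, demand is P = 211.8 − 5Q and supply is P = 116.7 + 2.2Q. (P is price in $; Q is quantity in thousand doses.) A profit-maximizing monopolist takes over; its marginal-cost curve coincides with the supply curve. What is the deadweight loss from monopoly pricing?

$105.49 thousand

Competitive equilibrium: 211.8 − 5Q = 116.7 + 2.2Q → Q* = 13.2083, P* = 145.7583.
Marginal revenue: MR = 211.8 − 10Q. Set MR = MC: 211.8 − 10Q = 116.7 + 2.2Q → Q_m = 7.7951.
Price P_m = 211.8 − 5·7.7951 = 172.8245; MC(Q_m) = 116.7 + 2.2·7.7951 = 133.8492.
Competitive Q* = 13.2083, so ΔQ = 5.4132; wedge = 172.8245 − 133.8492 = 38.9753.
Deadweight loss = ½ × 5.4132 × 38.9753 = $105.49 thousand.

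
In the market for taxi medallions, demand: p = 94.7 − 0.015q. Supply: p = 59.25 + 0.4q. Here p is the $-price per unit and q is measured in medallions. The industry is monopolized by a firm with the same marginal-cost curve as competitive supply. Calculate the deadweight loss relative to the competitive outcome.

Competitive equilibrium: 94.7 − 0.015q = 59.25 + 0.4q → q* = 85.4217, p* = 93.4187.
Marginal revenue: MR = 94.7 − 0.03q. Set MR = MC: 94.7 − 0.03q = 59.25 + 0.4q → q_m = 82.4419.
Price p_m = 94.7 − 0.015·82.4419 = 93.4634; MC(q_m) = 59.25 + 0.4·82.4419 = 92.2268.
Competitive q* = 85.4217, so Δq = 2.9798; wedge = 93.4634 − 92.2268 = 1.2366.
DWL = ½ × 2.9798 × 1.2366 = $1.84.

$1.84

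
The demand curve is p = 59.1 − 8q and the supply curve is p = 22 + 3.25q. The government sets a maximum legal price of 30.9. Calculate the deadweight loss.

1.76

Competitive equilibrium: 59.1 − 8q = 22 + 3.25q → q* = 3.2978, p* = 32.7178.
At the ceiling p = 30.9, quantity supplied = (30.9 − 22)/3.25 = 2.7385.
Willingness to pay at q' = 2.7385: 59.1 − 8·2.7385 = 37.192.
Δq = 3.2978 − 2.7385 = 0.5593; wedge = 37.192 − 30.9 = 6.292.
The triangle = ½ × 0.5593 × 6.292 = 1.76.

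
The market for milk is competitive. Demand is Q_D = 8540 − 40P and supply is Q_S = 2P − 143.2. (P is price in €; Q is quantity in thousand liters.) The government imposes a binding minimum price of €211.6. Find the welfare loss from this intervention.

€9908.57 thousand

In inverse form: demand P = 213.5 − 0.025Q, supply P = 71.6 + 0.5Q.
Competitive equilibrium: 213.5 − 0.025Q = 71.6 + 0.5Q → Q* = 270.2857, P* = 206.7429.
At the floor P = 211.6, quantity demanded = (213.5 − 211.6)/0.025 = 76.
Sellers' marginal cost at Q' = 76: 71.6 + 0.5·76 = 109.6.
ΔQ = 270.2857 − 76 = 194.2857; wedge = 211.6 − 109.6 = 102.
Deadweight loss = ½ × 194.2857 × 102 = €9908.57 thousand.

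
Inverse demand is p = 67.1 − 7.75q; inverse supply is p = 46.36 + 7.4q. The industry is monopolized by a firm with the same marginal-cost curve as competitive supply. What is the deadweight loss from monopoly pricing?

1.63

Competitive equilibrium: 67.1 − 7.75q = 46.36 + 7.4q → q* = 1.369, p* = 56.4904.
Marginal revenue: MR = 67.1 − 15.5q. Set MR = MC: 67.1 − 15.5q = 46.36 + 7.4q → q_m = 0.9057.
Price p_m = 67.1 − 7.75·0.9057 = 60.0808; MC(q_m) = 46.36 + 7.4·0.9057 = 53.0622.
Competitive q* = 1.369, so Δq = 0.4633; wedge = 60.0808 − 53.0622 = 7.0186.
DWL = ½ × 0.4633 × 7.0186 = 1.63.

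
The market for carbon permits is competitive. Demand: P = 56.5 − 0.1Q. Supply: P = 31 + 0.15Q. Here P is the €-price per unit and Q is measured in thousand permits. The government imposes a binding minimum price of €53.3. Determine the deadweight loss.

€612.50 thousand

Competitive equilibrium: 56.5 − 0.1Q = 31 + 0.15Q → Q* = 102, P* = 46.3.
At the floor P = 53.3, quantity demanded = (56.5 − 53.3)/0.1 = 32.
Sellers' marginal cost at Q' = 32: 31 + 0.15·32 = 35.8.
ΔQ = 102 − 32 = 70; wedge = 53.3 − 35.8 = 17.5.
Deadweight loss = ½ × 70 × 17.5 = €612.50 thousand.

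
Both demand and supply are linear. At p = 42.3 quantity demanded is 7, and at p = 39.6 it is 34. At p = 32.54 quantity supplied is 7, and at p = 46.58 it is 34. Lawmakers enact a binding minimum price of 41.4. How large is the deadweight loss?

14.09

Demand slope = (39.6 − 42.3)/(34 − 7) = −0.1, so p = 43 − 0.1q.
Supply slope = (46.58 − 32.54)/(34 − 7) = 0.52, so p = 28.9 + 0.52q.
Competitive equilibrium: 43 − 0.1q = 28.9 + 0.52q → q* = 22.7419, p* = 40.7258.
At the floor p = 41.4, quantity demanded = (43 − 41.4)/0.1 = 16.
Sellers' marginal cost at q' = 16: 28.9 + 0.52·16 = 37.22.
Δq = 22.7419 − 16 = 6.7419; wedge = 41.4 − 37.22 = 4.18.
Deadweight loss = ½ × 6.7419 × 4.18 = 14.09.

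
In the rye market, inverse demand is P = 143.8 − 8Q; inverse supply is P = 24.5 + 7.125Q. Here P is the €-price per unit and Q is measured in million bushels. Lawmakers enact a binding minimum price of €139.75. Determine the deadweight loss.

€412.04 million

Competitive equilibrium: 143.8 − 8Q = 24.5 + 7.125Q → Q* = 7.8876, P* = 80.69917.
At the floor P = 139.75, quantity demanded = (143.8 − 139.75)/8 = 0.50625.
Sellers' marginal cost at Q' = 0.50625: 24.5 + 7.125·0.50625 = 28.10703.
ΔQ = 7.8876 − 0.50625 = 7.38135; wedge = 139.75 − 28.10703 = 111.64297.
Deadweight loss = ½ × 7.38135 × 111.64297 = €412.04 million.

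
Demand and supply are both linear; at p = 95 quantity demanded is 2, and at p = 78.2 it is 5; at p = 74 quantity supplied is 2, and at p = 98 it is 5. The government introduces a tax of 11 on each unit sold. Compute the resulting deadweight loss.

Demand slope = (78.2 − 95)/(5 − 2) = −5.6, so p = 106.2 − 5.6q.
Supply slope = (98 − 74)/(5 − 2) = 8, so p = 58 + 8q.
Competitive equilibrium: 106.2 − 5.6q = 58 + 8q → q* = 3.5441, p* = 86.3529.
With the tax, the buyer price exceeds the seller price by 11: (106.2 − 5.6q) − (58 + 8q) = 11 → q' = 2.7353.
Δq = 3.5441 − 2.7353 = 0.8088; the wedge equals the tax, 11.
Deadweight loss = ½ × 0.8088 × 11 = 4.45.

4.45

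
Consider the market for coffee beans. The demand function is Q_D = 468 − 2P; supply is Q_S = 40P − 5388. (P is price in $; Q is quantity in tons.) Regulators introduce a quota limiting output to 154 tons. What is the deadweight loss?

In inverse form: demand P = 234 − 0.5Q, supply P = 134.7 + 0.025Q.
Competitive equilibrium: 234 − 0.5Q = 134.7 + 0.025Q → Q* = 189.1429, P* = 139.4286.
At Q = 154: demand price = 234 − 0.5·154 = 157; supply price = 134.7 + 0.025·154 = 138.55.
ΔQ = 189.1429 − 154 = 35.1429; wedge = 157 − 138.55 = 18.45.
DWL = ½ × 35.1429 × 18.45 = $324.19.

$324.19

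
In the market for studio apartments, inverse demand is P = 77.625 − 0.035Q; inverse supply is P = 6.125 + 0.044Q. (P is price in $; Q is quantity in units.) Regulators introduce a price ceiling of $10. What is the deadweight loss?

Competitive equilibrium: 77.625 − 0.035Q = 6.125 + 0.044Q → Q* = 905.06329, P* = 45.94778.
At the ceiling P = 10, quantity supplied = (10 − 6.125)/0.044 = 88.06818.
Willingness to pay at Q' = 88.06818: 77.625 − 0.035·88.06818 = 74.54261.
ΔQ = 905.06329 − 88.06818 = 816.99511; wedge = 74.54261 − 10 = 64.54261.
The triangle = ½ × 816.99511 × 64.54261 = $26365.50.

$26365.50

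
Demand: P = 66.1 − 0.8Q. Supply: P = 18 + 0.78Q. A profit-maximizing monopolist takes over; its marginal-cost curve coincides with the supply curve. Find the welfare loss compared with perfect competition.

82.72

Competitive equilibrium: 66.1 − 0.8Q = 18 + 0.78Q → Q* = 30.443, P* = 41.7456.
Marginal revenue: MR = 66.1 − 1.6Q. Set MR = MC: 66.1 − 1.6Q = 18 + 0.78Q → Q_m = 20.2101.
Price P_m = 66.1 − 0.8·20.2101 = 49.9319; MC(Q_m) = 18 + 0.78·20.2101 = 33.7639.
Competitive Q* = 30.443, so ΔQ = 10.2329; wedge = 49.9319 − 33.7639 = 16.168.
DWL = ½ × 10.2329 × 16.168 = 82.72.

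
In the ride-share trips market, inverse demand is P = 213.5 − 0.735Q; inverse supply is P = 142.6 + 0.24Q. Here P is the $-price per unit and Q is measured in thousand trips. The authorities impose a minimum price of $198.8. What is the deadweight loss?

Competitive equilibrium: 213.5 − 0.735Q = 142.6 + 0.24Q → Q* = 72.7179, P* = 160.0523.
At the floor P = 198.8, quantity demanded = (213.5 − 198.8)/0.735 = 20.
Sellers' marginal cost at Q' = 20: 142.6 + 0.24·20 = 147.4.
ΔQ = 72.7179 − 20 = 52.7179; wedge = 198.8 − 147.4 = 51.4.
Deadweight loss = ½ × 52.7179 × 51.4 = $1354.85 thousand.

$1354.85 thousand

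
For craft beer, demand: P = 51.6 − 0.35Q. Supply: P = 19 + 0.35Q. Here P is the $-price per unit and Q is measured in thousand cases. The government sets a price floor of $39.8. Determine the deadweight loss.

Competitive equilibrium: 51.6 − 0.35Q = 19 + 0.35Q → Q* = 46.5714, P* = 35.3.
At the floor P = 39.8, quantity demanded = (51.6 − 39.8)/0.35 = 33.7143.
Sellers' marginal cost at Q' = 33.7143: 19 + 0.35·33.7143 = 30.8.
ΔQ = 46.5714 − 33.7143 = 12.8571; wedge = 39.8 − 30.8 = 9.
The triangle = ½ × 12.8571 × 9 = $57.86 thousand.

$57.86 thousand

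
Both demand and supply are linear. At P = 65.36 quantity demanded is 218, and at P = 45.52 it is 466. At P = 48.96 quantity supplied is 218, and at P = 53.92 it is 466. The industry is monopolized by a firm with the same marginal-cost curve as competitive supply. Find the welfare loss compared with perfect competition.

1441.22

Demand slope = (45.52 − 65.36)/(466 − 218) = −0.08, so P = 82.8 − 0.08Q.
Supply slope = (53.92 − 48.96)/(466 − 218) = 0.02, so P = 44.6 + 0.02Q.
Competitive equilibrium: 82.8 − 0.08Q = 44.6 + 0.02Q → Q* = 382, P* = 52.24.
Marginal revenue: MR = 82.8 − 0.16Q. Set MR = MC: 82.8 − 0.16Q = 44.6 + 0.02Q → Q_m = 212.22222.
Price P_m = 82.8 − 0.08·212.22222 = 65.82222; MC(Q_m) = 44.6 + 0.02·212.22222 = 48.84444.
Competitive Q* = 382, so ΔQ = 169.77778; wedge = 65.82222 − 48.84444 = 16.97778.
Deadweight loss = ½ × 169.77778 × 16.97778 = 1441.22.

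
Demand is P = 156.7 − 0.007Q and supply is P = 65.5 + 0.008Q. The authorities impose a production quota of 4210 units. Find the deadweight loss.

26226.75

Competitive equilibrium: 156.7 − 0.007Q = 65.5 + 0.008Q → Q* = 6080, P* = 114.14.
At Q = 4210: demand price = 156.7 − 0.007·4210 = 127.23; supply price = 65.5 + 0.008·4210 = 99.18.
ΔQ = 6080 − 4210 = 1870; wedge = 127.23 − 99.18 = 28.05.
The triangle = ½ × 1870 × 28.05 = 26226.75.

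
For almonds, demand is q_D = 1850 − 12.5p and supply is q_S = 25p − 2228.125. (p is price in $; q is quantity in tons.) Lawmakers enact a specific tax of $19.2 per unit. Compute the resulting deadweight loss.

$1536

In inverse form: demand p = 148 − 0.08q, supply p = 89.125 + 0.04q.
Competitive equilibrium: 148 − 0.08q = 89.125 + 0.04q → q* = 490.625, p* = 108.75.
With the tax, the buyer price exceeds the seller price by 19.2: (148 − 0.08q) − (89.125 + 0.04q) = 19.2 → q' = 330.625.
Δq = 490.625 − 330.625 = 160; the wedge equals the tax, 19.2.
The triangle = ½ × 160 × 19.2 = $1536.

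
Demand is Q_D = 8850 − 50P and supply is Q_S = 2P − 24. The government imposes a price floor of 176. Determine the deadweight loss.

In inverse form: demand P = 177 − 0.02Q, supply P = 12 + 0.5Q.
Competitive equilibrium: 177 − 0.02Q = 12 + 0.5Q → Q* = 317.30769, P* = 170.65385.
At the floor P = 176, quantity demanded = (177 − 176)/0.02 = 50.
Sellers' marginal cost at Q' = 50: 12 + 0.5·50 = 37.
ΔQ = 317.30769 − 50 = 267.30769; wedge = 176 − 37 = 139.
Deadweight loss = ½ × 267.30769 × 139 = 18577.88.

18577.88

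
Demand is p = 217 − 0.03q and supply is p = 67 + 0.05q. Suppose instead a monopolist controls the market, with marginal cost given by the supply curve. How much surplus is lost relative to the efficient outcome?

Competitive equilibrium: 217 − 0.03q = 67 + 0.05q → q* = 1875, p* = 160.75.
Marginal revenue: MR = 217 − 0.06q. Set MR = MC: 217 − 0.06q = 67 + 0.05q → q_m = 1363.6364.
Price p_m = 217 − 0.03·1363.6364 = 176.0909; MC(q_m) = 67 + 0.05·1363.6364 = 135.1818.
Competitive q* = 1875, so Δq = 511.3636; wedge = 176.0909 − 135.1818 = 40.9091.
DWL = ½ × 511.3636 × 40.9091 = 10459.71.

10459.71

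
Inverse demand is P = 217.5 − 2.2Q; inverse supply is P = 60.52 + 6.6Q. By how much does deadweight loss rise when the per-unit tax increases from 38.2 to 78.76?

269.54

Competitive equilibrium: 217.5 − 2.2Q = 60.52 + 6.6Q → Q* = 17.8386, P* = 178.255.
For a per-unit tax t: ΔQ = t/8.8, so DWL = ½·t·(t/8.8) = t²/17.6.
At t = 38.2: DWL = 82.911. At t = 78.76: DWL = 352.451.
Increase = 352.451 − 82.911 = 269.54.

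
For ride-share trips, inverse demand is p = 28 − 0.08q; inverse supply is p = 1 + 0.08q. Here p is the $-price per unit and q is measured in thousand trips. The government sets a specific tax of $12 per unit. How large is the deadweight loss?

$450 thousand

Competitive equilibrium: 28 − 0.08q = 1 + 0.08q → q* = 168.75, p* = 14.5.
With the tax, the buyer price exceeds the seller price by 12: (28 − 0.08q) − (1 + 0.08q) = 12 → q' = 93.75.
Δq = 168.75 − 93.75 = 75; the wedge equals the tax, 12.
Welfare loss = ½ × 75 × 12 = $450 thousand.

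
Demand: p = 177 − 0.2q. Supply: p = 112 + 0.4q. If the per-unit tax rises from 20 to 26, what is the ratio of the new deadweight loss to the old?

Competitive equilibrium: 177 − 0.2q = 112 + 0.4q → q* = 108.3333, p* = 155.3333.
For a per-unit tax t: Δq = t/0.6, so DWL = ½·t·(t/0.6) = t²/1.2.
At t = 20: DWL = 333.333. At t = 26: DWL = 563.333.
Ratio = (26/20)² = 1.69.

1.69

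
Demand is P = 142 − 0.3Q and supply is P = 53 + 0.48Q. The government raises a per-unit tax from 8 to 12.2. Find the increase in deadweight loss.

Competitive equilibrium: 142 − 0.3Q = 53 + 0.48Q → Q* = 114.1026, P* = 107.7692.
For a per-unit tax t: ΔQ = t/0.78, so DWL = ½·t·(t/0.78) = t²/1.56.
At t = 8: DWL = 41.026. At t = 12.2: DWL = 95.41.
Increase = 95.41 − 41.026 = 54.38.

54.38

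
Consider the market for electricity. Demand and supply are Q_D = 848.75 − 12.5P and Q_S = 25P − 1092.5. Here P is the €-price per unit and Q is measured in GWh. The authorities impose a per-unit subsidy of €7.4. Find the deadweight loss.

€228.17

In inverse form: demand P = 67.9 − 0.08Q, supply P = 43.7 + 0.04Q.
Competitive equilibrium: 67.9 − 0.08Q = 43.7 + 0.04Q → Q* = 201.6667, P* = 51.7667.
The subsidy lowers effective supply by 7.4: P = 36.3 + 0.04Q.
New quantity: 67.9 − 0.08Q = 36.3 + 0.04Q → Q' = 263.3333.
Overproduction ΔQ = 263.3333 − 201.6667 = 61.6666; wedge = subsidy = 7.4.
Deadweight loss = ½ × 61.6666 × 7.4 = €228.17.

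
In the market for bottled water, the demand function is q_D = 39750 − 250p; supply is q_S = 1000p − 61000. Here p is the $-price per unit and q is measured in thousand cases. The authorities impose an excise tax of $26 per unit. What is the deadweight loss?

$67600 thousand

In inverse form: demand p = 159 − 0.004q, supply p = 61 + 0.001q.
Competitive equilibrium: 159 − 0.004q = 61 + 0.001q → q* = 19600, p* = 80.6.
With the tax, the buyer price exceeds the seller price by 26: (159 − 0.004q) − (61 + 0.001q) = 26 → q' = 14400.
Δq = 19600 − 14400 = 5200; the wedge equals the tax, 26.
Welfare loss = ½ × 5200 × 26 = $67600 thousand.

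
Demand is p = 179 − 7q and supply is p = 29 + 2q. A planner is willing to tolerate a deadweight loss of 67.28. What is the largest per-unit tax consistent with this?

Competitive equilibrium: 179 − 7q = 29 + 2q → q* = 16.6667, p* = 62.3333.
A tax t gives Δq = t/9 and wedge t, so DWL = t²/18.
t²/18 = 67.28 → t² = 1211.04 → t = 34.8.

34.8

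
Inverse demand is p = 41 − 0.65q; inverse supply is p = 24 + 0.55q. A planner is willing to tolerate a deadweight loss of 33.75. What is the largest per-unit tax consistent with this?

Competitive equilibrium: 41 − 0.65q = 24 + 0.55q → q* = 14.1667, p* = 31.7917.
A tax t gives Δq = t/1.2 and wedge t, so DWL = t²/2.4.
t²/2.4 = 33.75 → t² = 81 → t = 9.

9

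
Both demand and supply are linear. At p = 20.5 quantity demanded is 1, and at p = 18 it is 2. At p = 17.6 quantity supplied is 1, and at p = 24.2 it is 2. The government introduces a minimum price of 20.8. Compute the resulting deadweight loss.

Demand slope = (18 − 20.5)/(2 − 1) = −2.5, so p = 23 − 2.5q.
Supply slope = (24.2 − 17.6)/(2 − 1) = 6.6, so p = 11 + 6.6q.
Competitive equilibrium: 23 − 2.5q = 11 + 6.6q → q* = 1.3187, p* = 19.7033.
At the floor p = 20.8, quantity demanded = (23 − 20.8)/2.5 = 0.88.
Sellers' marginal cost at q' = 0.88: 11 + 6.6·0.88 = 16.808.
Δq = 1.3187 − 0.88 = 0.4387; wedge = 20.8 − 16.808 = 3.992.
DWL = ½ × 0.4387 × 3.992 = 0.88.

0.88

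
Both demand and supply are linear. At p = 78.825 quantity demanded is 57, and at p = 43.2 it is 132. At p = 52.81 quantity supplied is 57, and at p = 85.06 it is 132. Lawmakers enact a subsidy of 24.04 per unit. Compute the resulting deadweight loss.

Demand slope = (43.2 − 78.825)/(132 − 57) = −0.475, so p = 105.9 − 0.475q.
Supply slope = (85.06 − 52.81)/(132 − 57) = 0.43, so p = 28.3 + 0.43q.
Competitive equilibrium: 105.9 − 0.475q = 28.3 + 0.43q → q* = 85.7459, p* = 65.1707.
The subsidy lowers effective supply by 24.04: p = 4.26 + 0.43q.
New quantity: 105.9 − 0.475q = 4.26 + 0.43q → q' = 112.3094.
Overproduction Δq = 112.3094 − 85.7459 = 26.5635; wedge = subsidy = 24.04.
The triangle = ½ × 26.5635 × 24.04 = 319.29.

319.29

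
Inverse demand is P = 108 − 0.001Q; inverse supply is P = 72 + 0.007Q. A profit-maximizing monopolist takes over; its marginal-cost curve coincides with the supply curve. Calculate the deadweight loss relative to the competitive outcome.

1000

Competitive equilibrium: 108 − 0.001Q = 72 + 0.007Q → Q* = 4500, P* = 103.5.
Marginal revenue: MR = 108 − 0.002Q. Set MR = MC: 108 − 0.002Q = 72 + 0.007Q → Q_m = 4000.
Price P_m = 108 − 0.001·4000 = 104; MC(Q_m) = 72 + 0.007·4000 = 100.
Competitive Q* = 4500, so ΔQ = 500; wedge = 104 − 100 = 4.
Welfare loss = ½ × 500 × 4 = 1000.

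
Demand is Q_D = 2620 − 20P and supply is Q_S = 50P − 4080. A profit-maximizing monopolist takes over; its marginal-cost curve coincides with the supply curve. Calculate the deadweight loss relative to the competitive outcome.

3026.24

In inverse form: demand P = 131 − 0.05Q, supply P = 81.6 + 0.02Q.
Competitive equilibrium: 131 − 0.05Q = 81.6 + 0.02Q → Q* = 705.71429, P* = 95.71429.
Marginal revenue: MR = 131 − 0.1Q. Set MR = MC: 131 − 0.1Q = 81.6 + 0.02Q → Q_m = 411.66667.
Price P_m = 131 − 0.05·411.66667 = 110.41667; MC(Q_m) = 81.6 + 0.02·411.66667 = 89.83333.
Competitive Q* = 705.71429, so ΔQ = 294.04762; wedge = 110.41667 − 89.83333 = 20.58334.
Deadweight loss = ½ × 294.04762 × 20.58334 = 3026.24.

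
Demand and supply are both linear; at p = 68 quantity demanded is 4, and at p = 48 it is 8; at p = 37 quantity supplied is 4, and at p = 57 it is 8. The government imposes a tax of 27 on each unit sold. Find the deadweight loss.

Demand slope = (48 − 68)/(8 − 4) = −5, so p = 88 − 5q.
Supply slope = (57 − 37)/(8 − 4) = 5, so p = 17 + 5q.
Competitive equilibrium: 88 − 5q = 17 + 5q → q* = 7.1, p* = 52.5.
With the tax, the buyer price exceeds the seller price by 27: (88 − 5q) − (17 + 5q) = 27 → q' = 4.4.
Δq = 7.1 − 4.4 = 2.7; the wedge equals the tax, 27.
Welfare loss = ½ × 2.7 × 27 = 36.45.

36.45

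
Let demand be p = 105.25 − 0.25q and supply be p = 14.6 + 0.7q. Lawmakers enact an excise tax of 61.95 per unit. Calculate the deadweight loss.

Competitive equilibrium: 105.25 − 0.25q = 14.6 + 0.7q → q* = 95.4211, p* = 81.3947.
With the tax, the buyer price exceeds the seller price by 61.95: (105.25 − 0.25q) − (14.6 + 0.7q) = 61.95 → q' = 30.2105.
Δq = 95.4211 − 30.2105 = 65.2106; the wedge equals the tax, 61.95.
Deadweight loss = ½ × 65.2106 × 61.95 = 2019.90.

2019.90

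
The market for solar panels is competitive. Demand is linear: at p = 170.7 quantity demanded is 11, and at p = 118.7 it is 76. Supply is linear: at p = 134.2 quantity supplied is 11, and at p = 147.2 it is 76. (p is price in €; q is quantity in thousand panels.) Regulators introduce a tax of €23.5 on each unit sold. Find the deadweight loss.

€276.125 thousand

Demand slope = (118.7 − 170.7)/(76 − 11) = −0.8, so p = 179.5 − 0.8q.
Supply slope = (147.2 − 134.2)/(76 − 11) = 0.2, so p = 132 + 0.2q.
Competitive equilibrium: 179.5 − 0.8q = 132 + 0.2q → q* = 47.5, p* = 141.5.
With the tax, the buyer price exceeds the seller price by 23.5: (179.5 − 0.8q) − (132 + 0.2q) = 23.5 → q' = 24.
Δq = 47.5 − 24 = 23.5; the wedge equals the tax, 23.5.
DWL = ½ × 23.5 × 23.5 = €276.125 thousand.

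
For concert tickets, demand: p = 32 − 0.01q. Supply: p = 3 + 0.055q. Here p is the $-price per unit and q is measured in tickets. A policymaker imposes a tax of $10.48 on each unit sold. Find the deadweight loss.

Competitive equilibrium: 32 − 0.01q = 3 + 0.055q → q* = 446.1538, p* = 27.5385.
With the tax, the buyer price exceeds the seller price by 10.48: (32 − 0.01q) − (3 + 0.055q) = 10.48 → q' = 284.9231.
Δq = 446.1538 − 284.9231 = 161.2307; the wedge equals the tax, 10.48.
DWL = ½ × 161.2307 × 10.48 = $844.85.

$844.85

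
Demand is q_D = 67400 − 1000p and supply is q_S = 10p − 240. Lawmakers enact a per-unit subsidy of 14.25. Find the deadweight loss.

In inverse form: demand p = 67.4 − 0.001q, supply p = 24 + 0.1q.
Competitive equilibrium: 67.4 − 0.001q = 24 + 0.1q → q* = 429.703, p* = 66.9703.
The subsidy lowers effective supply by 14.25: p = 9.75 + 0.1q.
New quantity: 67.4 − 0.001q = 9.75 + 0.1q → q' = 570.7921.
Overproduction Δq = 570.7921 − 429.703 = 141.0891; wedge = subsidy = 14.25.
Welfare loss = ½ × 141.0891 × 14.25 = 1005.26.

1005.26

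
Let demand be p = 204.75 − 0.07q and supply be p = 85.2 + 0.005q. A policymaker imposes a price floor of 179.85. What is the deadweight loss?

57500.68

Competitive equilibrium: 204.75 − 0.07q = 85.2 + 0.005q → q* = 1594, p* = 93.17.
At the floor p = 179.85, quantity demanded = (204.75 − 179.85)/0.07 = 355.71429.
Sellers' marginal cost at q' = 355.71429: 85.2 + 0.005·355.71429 = 86.97857.
Δq = 1594 − 355.71429 = 1238.28571; wedge = 179.85 − 86.97857 = 92.87143.
DWL = ½ × 1238.28571 × 92.87143 = 57500.68.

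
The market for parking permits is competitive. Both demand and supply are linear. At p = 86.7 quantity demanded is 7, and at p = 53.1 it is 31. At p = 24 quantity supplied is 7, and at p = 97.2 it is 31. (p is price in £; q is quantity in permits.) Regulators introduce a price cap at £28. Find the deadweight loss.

Demand slope = (53.1 − 86.7)/(31 − 7) = −1.4, so p = 96.5 − 1.4q.
Supply slope = (97.2 − 24)/(31 − 7) = 3.05, so p = 2.65 + 3.05q.
Competitive equilibrium: 96.5 − 1.4q = 2.65 + 3.05q → q* = 21.08989, p* = 66.97416.
At the ceiling p = 28, quantity supplied = (28 − 2.65)/3.05 = 8.31148.
Willingness to pay at q' = 8.31148: 96.5 − 1.4·8.31148 = 84.86393.
Δq = 21.08989 − 8.31148 = 12.77841; wedge = 84.86393 − 28 = 56.86393.
The triangle = ½ × 12.77841 × 56.86393 = £363.32.

£363.32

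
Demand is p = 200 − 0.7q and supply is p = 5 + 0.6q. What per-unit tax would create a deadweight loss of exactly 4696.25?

110.5

Competitive equilibrium: 200 − 0.7q = 5 + 0.6q → q* = 150, p* = 95.
A tax t gives Δq = t/1.3 and wedge t, so DWL = t²/2.6.
t²/2.6 = 4696.25 → t² = 12210.25 → t = 110.5.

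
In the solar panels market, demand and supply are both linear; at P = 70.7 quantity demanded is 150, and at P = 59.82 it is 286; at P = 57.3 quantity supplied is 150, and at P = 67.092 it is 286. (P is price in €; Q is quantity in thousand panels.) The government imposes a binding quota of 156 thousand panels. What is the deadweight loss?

€512.99 thousand

Demand slope = (59.82 − 70.7)/(286 − 150) = −0.08, so P = 82.7 − 0.08Q.
Supply slope = (67.092 − 57.3)/(286 − 150) = 0.072, so P = 46.5 + 0.072Q.
Competitive equilibrium: 82.7 − 0.08Q = 46.5 + 0.072Q → Q* = 238.1579, P* = 63.6474.
At Q = 156: demand price = 82.7 − 0.08·156 = 70.22; supply price = 46.5 + 0.072·156 = 57.732.
ΔQ = 238.1579 − 156 = 82.1579; wedge = 70.22 − 57.732 = 12.488.
Deadweight loss = ½ × 82.1579 × 12.488 = €512.99 thousand.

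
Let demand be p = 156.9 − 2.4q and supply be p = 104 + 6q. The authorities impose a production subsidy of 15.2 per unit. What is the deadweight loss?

13.75

Competitive equilibrium: 156.9 − 2.4q = 104 + 6q → q* = 6.2976, p* = 141.7857.
The subsidy lowers effective supply by 15.2: p = 88.8 + 6q.
New quantity: 156.9 − 2.4q = 88.8 + 6q → q' = 8.1071.
Overproduction Δq = 8.1071 − 6.2976 = 1.8095; wedge = subsidy = 15.2.
DWL = ½ × 1.8095 × 15.2 = 13.75.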